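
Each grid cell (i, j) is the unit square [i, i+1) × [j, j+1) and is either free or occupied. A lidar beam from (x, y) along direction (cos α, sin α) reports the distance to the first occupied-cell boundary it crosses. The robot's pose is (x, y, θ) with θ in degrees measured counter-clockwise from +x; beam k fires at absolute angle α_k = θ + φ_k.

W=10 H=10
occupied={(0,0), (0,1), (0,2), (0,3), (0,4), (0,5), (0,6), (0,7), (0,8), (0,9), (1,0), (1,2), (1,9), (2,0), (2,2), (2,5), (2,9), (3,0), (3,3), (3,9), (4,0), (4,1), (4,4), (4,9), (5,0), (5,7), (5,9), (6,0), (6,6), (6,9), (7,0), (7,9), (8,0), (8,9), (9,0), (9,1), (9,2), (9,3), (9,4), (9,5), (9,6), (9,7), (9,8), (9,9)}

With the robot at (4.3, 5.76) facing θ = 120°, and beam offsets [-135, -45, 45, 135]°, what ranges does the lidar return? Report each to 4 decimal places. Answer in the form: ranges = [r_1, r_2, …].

ranges = [4.8658, 3.3543, 3.4164, 0.7868]

beam 1: φ=-135°, α=345°
  direction (0.9659, -0.2588); cell (4,5); t to first gridline: x 0.7247, y 2.9364 (then +1.0353 / +3.8637)
    (5,5) via x @ 0.7247
    (6,5) via x @ 1.7600
    (7,5) via x @ 2.7952
    (7,4) via y @ 2.9364
    (8,4) via x @ 3.8305
    (9,4) via x @ 4.8658  # hit
  → r_1 = 4.8658
beam 2: φ=-45°, α=75°
  direction (0.2588, 0.9659); cell (4,5); t to first gridline: x 2.7046, y 0.2485 (then +3.8637 / +1.0353)
    (4,6) via y @ 0.2485
    (4,7) via y @ 1.2837
    (4,8) via y @ 2.3190
    (5,8) via x @ 2.7046
    (5,9) via y @ 3.3543  # hit
  → r_2 = 3.3543
beam 3: φ=45°, α=165°
  direction (-0.9659, 0.2588); cell (4,5); t to first gridline: x 0.3106, y 0.9273 (then +1.0353 / +3.8637)
    (3,5) via x @ 0.3106
    (3,6) via y @ 0.9273
    (2,6) via x @ 1.3459
    (1,6) via x @ 2.3811
    (0,6) via x @ 3.4164  # hit
  → r_3 = 3.4164
beam 4: φ=135°, α=255°
  direction (-0.2588, -0.9659); cell (4,5); t to first gridline: x 1.1591, y 0.7868 (then +3.8637 / +1.0353)
    (4,4) via y @ 0.7868  # hit
  → r_4 = 0.7868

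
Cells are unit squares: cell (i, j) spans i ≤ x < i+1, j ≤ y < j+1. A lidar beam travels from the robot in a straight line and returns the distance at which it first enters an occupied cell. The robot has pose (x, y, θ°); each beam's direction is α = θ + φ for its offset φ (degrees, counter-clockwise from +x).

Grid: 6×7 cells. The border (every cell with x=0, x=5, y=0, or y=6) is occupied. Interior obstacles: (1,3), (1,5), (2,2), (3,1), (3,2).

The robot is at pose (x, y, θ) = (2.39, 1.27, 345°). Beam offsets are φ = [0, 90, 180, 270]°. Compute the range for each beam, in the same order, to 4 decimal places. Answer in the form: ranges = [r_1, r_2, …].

ranges = [0.6315, 0.7558, 1.4390, 0.2795]

beam 1: φ=0°, α=345°
  d=(0.9659,-0.2588)  start (2,1)  tX=0.6315 tY=1.0432  stride 1/|dx|=1.0353 1/|dy|=3.8637
    cross x-line → (3,1), t=0.6315 (wall)
  → r_1 = 0.6315
beam 2: φ=90°, α=75°
  d=(0.2588,0.9659)  start (2,1)  tX=2.3569 tY=0.7558  stride 1/|dx|=3.8637 1/|dy|=1.0353
    cross y-line → (2,2), t=0.7558 (wall)
  → r_2 = 0.7558
beam 3: φ=180°, α=165°
  d=(-0.9659,0.2588)  start (2,1)  tX=0.4038 tY=2.8205  stride 1/|dx|=1.0353 1/|dy|=3.8637
    cross x-line → (1,1), t=0.4038
    cross x-line → (0,1), t=1.4390 (wall)
  → r_3 = 1.4390
beam 4: φ=270°, α=255°
  d=(-0.2588,-0.9659)  start (2,1)  tX=1.5068 tY=0.2795  stride 1/|dx|=3.8637 1/|dy|=1.0353
    cross y-line → (2,0), t=0.2795 (wall)
  → r_4 = 0.2795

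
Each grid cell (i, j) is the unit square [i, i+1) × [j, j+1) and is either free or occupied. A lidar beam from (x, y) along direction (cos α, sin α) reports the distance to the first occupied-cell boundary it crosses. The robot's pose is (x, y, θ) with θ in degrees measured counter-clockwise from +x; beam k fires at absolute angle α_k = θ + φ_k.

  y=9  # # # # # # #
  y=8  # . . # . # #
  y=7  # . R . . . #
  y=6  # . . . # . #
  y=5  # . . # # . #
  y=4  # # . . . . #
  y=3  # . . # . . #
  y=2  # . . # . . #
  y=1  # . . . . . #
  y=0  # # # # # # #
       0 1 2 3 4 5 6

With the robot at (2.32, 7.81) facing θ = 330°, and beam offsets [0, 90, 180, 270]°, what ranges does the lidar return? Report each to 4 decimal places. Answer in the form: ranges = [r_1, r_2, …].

ranges = [1.9399, 1.3600, 1.5242, 2.6400]

beam 1: φ=0°, α=330°
  d=(0.8660,-0.5000)  start (2,7)  tX=0.7852 tY=1.6200  stride 1/|dx|=1.1547 1/|dy|=2.0000
    cross x-line → (3,7), t=0.7852
    cross y-line → (3,6), t=1.6200
    cross x-line → (4,6), t=1.9399 (wall)
  → r_1 = 1.9399
beam 2: φ=90°, α=60°
  d=(0.5000,0.8660)  start (2,7)  tX=1.3600 tY=0.2194  stride 1/|dx|=2.0000 1/|dy|=1.1547
    cross y-line → (2,8), t=0.2194
    cross x-line → (3,8), t=1.3600 (wall)
  → r_2 = 1.3600
beam 3: φ=180°, α=150°
  d=(-0.8660,0.5000)  start (2,7)  tX=0.3695 tY=0.3800  stride 1/|dx|=1.1547 1/|dy|=2.0000
    cross x-line → (1,7), t=0.3695
    cross y-line → (1,8), t=0.3800
    cross x-line → (0,8), t=1.5242 (wall)
  → r_3 = 1.5242
beam 4: φ=270°, α=240°
  d=(-0.5000,-0.8660)  start (2,7)  tX=0.6400 tY=0.9353  stride 1/|dx|=2.0000 1/|dy|=1.1547
    cross x-line → (1,7), t=0.6400
    cross y-line → (1,6), t=0.9353
    cross y-line → (1,5), t=2.0900
    cross x-line → (0,5), t=2.6400 (wall)
  → r_4 = 2.6400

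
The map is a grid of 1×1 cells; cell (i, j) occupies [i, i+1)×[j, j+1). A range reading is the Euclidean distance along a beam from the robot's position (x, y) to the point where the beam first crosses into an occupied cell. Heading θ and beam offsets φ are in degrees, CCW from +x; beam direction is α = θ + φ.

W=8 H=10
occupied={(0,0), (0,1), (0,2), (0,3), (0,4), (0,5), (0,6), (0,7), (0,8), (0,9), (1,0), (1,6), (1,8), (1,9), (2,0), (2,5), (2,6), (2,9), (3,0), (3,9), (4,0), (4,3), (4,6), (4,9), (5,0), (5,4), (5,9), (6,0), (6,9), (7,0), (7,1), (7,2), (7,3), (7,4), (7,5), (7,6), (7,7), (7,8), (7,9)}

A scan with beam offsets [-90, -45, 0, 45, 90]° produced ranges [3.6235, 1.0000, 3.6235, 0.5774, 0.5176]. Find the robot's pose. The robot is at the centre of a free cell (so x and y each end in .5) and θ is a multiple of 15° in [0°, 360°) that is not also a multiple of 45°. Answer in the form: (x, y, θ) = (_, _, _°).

The pose lattice has 41·16 = 656 candidates. Test each by forward raycasting.
  (4.5, 4.5, 240°): beam 1 = 1.7321 ≠ 3.6235 ✗
  (5.5, 8.5, 60°): beam 1 = 1.7321 ≠ 3.6235 ✗
  (5.5, 7.5, 60°): beam 1 = 1.7321 ≠ 3.6235 ✗
  …
  (3.5, 5.5, 105°): r_1=3.6235, r_2=1.0000, r_3=3.6235, r_4=0.5774, r_5=0.5176 — all match ✓
Unique over the lattice → pose = (3.5, 5.5, 105°).

(x, y, θ) = (3.5, 5.5, 105°)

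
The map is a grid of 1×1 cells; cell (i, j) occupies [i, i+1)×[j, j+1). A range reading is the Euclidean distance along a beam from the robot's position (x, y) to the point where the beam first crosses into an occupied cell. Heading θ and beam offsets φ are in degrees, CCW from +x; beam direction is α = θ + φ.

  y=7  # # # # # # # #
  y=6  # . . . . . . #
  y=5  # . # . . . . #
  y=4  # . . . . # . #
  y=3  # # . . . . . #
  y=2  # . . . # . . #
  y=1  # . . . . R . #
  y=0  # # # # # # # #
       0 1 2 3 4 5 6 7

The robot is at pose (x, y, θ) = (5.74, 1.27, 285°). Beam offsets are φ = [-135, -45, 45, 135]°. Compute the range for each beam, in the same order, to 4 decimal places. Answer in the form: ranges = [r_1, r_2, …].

ranges = [1.4600, 0.3118, 0.5400, 2.5200]

beam 1: φ=-135°, α=150°
  dir = (cos 150°, sin 150°) = (-0.8660, 0.5000); from cell (5,1)
  next x-line at t=0.8545, next y-line at t=1.4600; Δt_x=1.1547, Δt_y=2.0000
    x: enter (4,1) at t=0.8545
    y: enter (4,2) at t=1.4600 ← occupied
  → r_1 = 1.4600
beam 2: φ=-45°, α=240°
  dir = (cos 240°, sin 240°) = (-0.5000, -0.8660); from cell (5,1)
  next x-line at t=1.4800, next y-line at t=0.3118; Δt_x=2.0000, Δt_y=1.1547
    y: enter (5,0) at t=0.3118 ← occupied
  → r_2 = 0.3118
beam 3: φ=45°, α=330°
  dir = (cos 330°, sin 330°) = (0.8660, -0.5000); from cell (5,1)
  next x-line at t=0.3002, next y-line at t=0.5400; Δt_x=1.1547, Δt_y=2.0000
    x: enter (6,1) at t=0.3002
    y: enter (6,0) at t=0.5400 ← occupied
  → r_3 = 0.5400
beam 4: φ=135°, α=60°
  dir = (cos 60°, sin 60°) = (0.5000, 0.8660); from cell (5,1)
  next x-line at t=0.5200, next y-line at t=0.8429; Δt_x=2.0000, Δt_y=1.1547
    x: enter (6,1) at t=0.5200
    y: enter (6,2) at t=0.8429
    y: enter (6,3) at t=1.9976
    x: enter (7,3) at t=2.5200 ← occupied
  → r_4 = 2.5200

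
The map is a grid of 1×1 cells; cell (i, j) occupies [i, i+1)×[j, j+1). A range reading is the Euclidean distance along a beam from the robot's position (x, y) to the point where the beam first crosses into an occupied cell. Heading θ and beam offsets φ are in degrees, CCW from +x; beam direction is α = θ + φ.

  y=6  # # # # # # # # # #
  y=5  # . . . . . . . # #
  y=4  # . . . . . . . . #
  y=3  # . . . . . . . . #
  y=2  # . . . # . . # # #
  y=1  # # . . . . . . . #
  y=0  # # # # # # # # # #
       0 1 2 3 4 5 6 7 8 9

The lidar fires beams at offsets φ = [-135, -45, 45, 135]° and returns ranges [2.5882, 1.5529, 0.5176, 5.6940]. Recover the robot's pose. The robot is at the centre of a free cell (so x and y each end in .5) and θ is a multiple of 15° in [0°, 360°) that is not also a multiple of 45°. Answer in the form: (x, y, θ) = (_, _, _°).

(x, y, θ) = (6.5, 5.5, 60°)

Enumerate (i+0.5, j+0.5, θ) over the 35 free cells and 16 admissible headings. For each, cast all 4 beams and compare to the given ranges.
  (3.5, 1.5, 30°): beam 1 = 0.5176 ≠ 2.5882 ✗
  (8.5, 4.5, 330°): beam 1 = 7.7646 ≠ 2.5882 ✗
  (6.5, 3.5, 345°): beam 1 = 1.7321 ≠ 2.5882 ✗
  (4.5, 3.5, 150°): beam 1 = 4.6587 ≠ 2.5882 ✗
  …
  (6.5, 5.5, 60°): r_1=2.5882, r_2=1.5529, r_3=0.5176, r_4=5.6940 — all match ✓
Only this pose fits every beam.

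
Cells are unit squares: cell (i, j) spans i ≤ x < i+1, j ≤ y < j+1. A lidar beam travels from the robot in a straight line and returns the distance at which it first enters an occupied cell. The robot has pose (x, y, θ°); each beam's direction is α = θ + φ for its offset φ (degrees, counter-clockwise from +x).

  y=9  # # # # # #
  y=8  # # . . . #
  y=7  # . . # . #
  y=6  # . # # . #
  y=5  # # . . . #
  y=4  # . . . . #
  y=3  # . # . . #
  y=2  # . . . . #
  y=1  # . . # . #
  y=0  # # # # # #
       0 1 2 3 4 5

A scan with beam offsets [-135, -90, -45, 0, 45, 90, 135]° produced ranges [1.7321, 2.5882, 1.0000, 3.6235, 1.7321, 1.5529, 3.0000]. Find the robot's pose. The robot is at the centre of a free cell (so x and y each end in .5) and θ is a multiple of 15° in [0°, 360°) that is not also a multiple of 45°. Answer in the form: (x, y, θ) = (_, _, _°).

Candidates: 25 free-cell centres × 16 headings = 400 poses. Raycast each; keep the one whose scan matches to 4 dp.
  (1.5, 1.5, 75°): beam 1 = 0.5774 ≠ 1.7321 ✗
  (3.5, 2.5, 165°): beam 2 = 5.7956 ≠ 2.5882 ✗
  (1.5, 6.5, 330°): beam 1 = 0.5176 ≠ 1.7321 ✗
  …
  (3.5, 4.5, 285°): r_1=1.7321, r_2=2.5882, r_3=1.0000, r_4=3.6235, r_5=1.7321, r_6=1.5529, r_7=3.0000 — all match ✓
Only this pose fits every beam.

(x, y, θ) = (3.5, 4.5, 285°)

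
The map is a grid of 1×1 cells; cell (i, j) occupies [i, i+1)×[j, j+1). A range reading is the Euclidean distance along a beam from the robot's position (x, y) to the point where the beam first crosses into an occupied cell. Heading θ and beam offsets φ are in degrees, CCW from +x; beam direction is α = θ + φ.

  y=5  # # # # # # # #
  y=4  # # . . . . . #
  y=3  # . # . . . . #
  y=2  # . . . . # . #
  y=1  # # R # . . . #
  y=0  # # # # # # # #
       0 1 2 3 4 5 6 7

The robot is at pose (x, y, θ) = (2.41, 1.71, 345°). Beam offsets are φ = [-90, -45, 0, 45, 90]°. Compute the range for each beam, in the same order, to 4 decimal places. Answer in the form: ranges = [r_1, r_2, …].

ranges = [0.7350, 0.8198, 0.6108, 5.3001, 1.3355]

beam 1: φ=-90°, α=255°
  cosα=-0.2588 sinα=-0.9659 | (2,1) | tMaxX 1.5841 tMaxY 0.7350 | tΔX 3.8637 tΔY 1.0353
    t=0.7350 [y] (2,0) — stop
  → r_1 = 0.7350
beam 2: φ=-45°, α=300°
  cosα=0.5000 sinα=-0.8660 | (2,1) | tMaxX 1.1800 tMaxY 0.8198 | tΔX 2.0000 tΔY 1.1547
    t=0.8198 [y] (2,0) — stop
  → r_2 = 0.8198
beam 3: φ=0°, α=345°
  cosα=0.9659 sinα=-0.2588 | (2,1) | tMaxX 0.6108 tMaxY 2.7432 | tΔX 1.0353 tΔY 3.8637
    t=0.6108 [x] (3,1) — stop
  → r_3 = 0.6108
beam 4: φ=45°, α=30°
  cosα=0.8660 sinα=0.5000 | (2,1) | tMaxX 0.6813 tMaxY 0.5800 | tΔX 1.1547 tΔY 2.0000
    t=0.5800 [y] (2,2)
    t=0.6813 [x] (3,2)
    t=1.8360 [x] (4,2)
    t=2.5800 [y] (4,3)
    t=2.9907 [x] (5,3)
    t=4.1454 [x] (6,3)
    t=4.5800 [y] (6,4)
    t=5.3001 [x] (7,4) — stop
  → r_4 = 5.3001
beam 5: φ=90°, α=75°
  cosα=0.2588 sinα=0.9659 | (2,1) | tMaxX 2.2796 tMaxY 0.3002 | tΔX 3.8637 tΔY 1.0353
    t=0.3002 [y] (2,2)
    t=1.3355 [y] (2,3) — stop
  → r_5 = 1.3355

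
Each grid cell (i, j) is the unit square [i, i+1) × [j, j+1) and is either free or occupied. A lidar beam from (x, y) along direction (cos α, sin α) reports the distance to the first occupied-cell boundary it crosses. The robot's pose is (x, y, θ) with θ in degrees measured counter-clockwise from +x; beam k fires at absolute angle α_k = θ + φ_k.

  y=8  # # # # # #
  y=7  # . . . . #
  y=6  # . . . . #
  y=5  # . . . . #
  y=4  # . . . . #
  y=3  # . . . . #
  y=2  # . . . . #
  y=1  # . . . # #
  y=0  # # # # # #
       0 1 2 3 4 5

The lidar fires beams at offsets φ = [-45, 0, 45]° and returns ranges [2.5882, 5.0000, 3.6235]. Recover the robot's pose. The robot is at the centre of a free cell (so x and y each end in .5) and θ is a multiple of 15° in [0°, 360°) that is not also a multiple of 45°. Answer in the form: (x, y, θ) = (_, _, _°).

(x, y, θ) = (3.5, 5.5, 240°)

Candidates: 27 free-cell centres × 16 headings = 432 poses. Raycast each; keep the one whose scan matches to 4 dp.
  (3.5, 2.5, 330°): beam 1 = 1.5529 ≠ 2.5882 ✗
  (1.5, 3.5, 330°): beam 2 = 3.0000 ≠ 5.0000 ✗
  (1.5, 5.5, 105°): beam 1 = 2.8868 ≠ 2.5882 ✗
  …
  (3.5, 5.5, 240°): r_1=2.5882, r_2=5.0000, r_3=3.6235 — all match ✓
No second candidate reproduces the full scan.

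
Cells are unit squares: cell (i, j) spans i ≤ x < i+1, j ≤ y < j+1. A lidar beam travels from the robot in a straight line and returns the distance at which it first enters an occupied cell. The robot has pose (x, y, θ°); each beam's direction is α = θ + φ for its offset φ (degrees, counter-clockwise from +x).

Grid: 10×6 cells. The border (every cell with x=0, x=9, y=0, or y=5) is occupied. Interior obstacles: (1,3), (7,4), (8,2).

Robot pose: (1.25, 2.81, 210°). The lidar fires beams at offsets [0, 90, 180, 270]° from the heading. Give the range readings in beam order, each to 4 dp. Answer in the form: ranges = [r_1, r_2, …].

beam 1: φ=0°, α=210°
  direction (-0.8660, -0.5000); cell (1,2); t to first gridline: x 0.2887, y 1.6200 (then +1.1547 / +2.0000)
    (0,2) via x @ 0.2887  # hit
  → r_1 = 0.2887
beam 2: φ=90°, α=300°
  direction (0.5000, -0.8660); cell (1,2); t to first gridline: x 1.5000, y 0.9353 (then +2.0000 / +1.1547)
    (1,1) via y @ 0.9353
    (2,1) via x @ 1.5000
    (2,0) via y @ 2.0900  # hit
  → r_2 = 2.0900
beam 3: φ=180°, α=30°
  direction (0.8660, 0.5000); cell (1,2); t to first gridline: x 0.8660, y 0.3800 (then +1.1547 / +2.0000)
    (1,3) via y @ 0.3800  # hit
  → r_3 = 0.3800
beam 4: φ=270°, α=120°
  direction (-0.5000, 0.8660); cell (1,2); t to first gridline: x 0.5000, y 0.2194 (then +2.0000 / +1.1547)
    (1,3) via y @ 0.2194  # hit
  → r_4 = 0.2194

ranges = [0.2887, 2.0900, 0.3800, 0.2194]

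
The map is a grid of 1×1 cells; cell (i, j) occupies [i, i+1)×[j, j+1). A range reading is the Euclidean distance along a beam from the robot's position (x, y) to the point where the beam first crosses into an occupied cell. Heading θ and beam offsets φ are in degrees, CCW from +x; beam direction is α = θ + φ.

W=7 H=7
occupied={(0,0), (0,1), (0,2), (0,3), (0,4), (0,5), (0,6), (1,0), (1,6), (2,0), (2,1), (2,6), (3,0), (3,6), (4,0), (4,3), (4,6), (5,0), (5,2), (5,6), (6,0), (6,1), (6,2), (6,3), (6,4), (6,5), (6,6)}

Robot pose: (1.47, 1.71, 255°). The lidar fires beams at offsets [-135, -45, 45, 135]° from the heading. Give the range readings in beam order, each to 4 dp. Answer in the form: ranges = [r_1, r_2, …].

ranges = [0.9400, 0.5427, 0.8198, 2.9214]

beam 1: φ=-135°, α=120°
  cosα=-0.5000 sinα=0.8660 | (1,1) | tMaxX 0.9400 tMaxY 0.3349 | tΔX 2.0000 tΔY 1.1547
    t=0.3349 [y] (1,2)
    t=0.9400 [x] (0,2) — stop
  → r_1 = 0.9400
beam 2: φ=-45°, α=210°
  cosα=-0.8660 sinα=-0.5000 | (1,1) | tMaxX 0.5427 tMaxY 1.4200 | tΔX 1.1547 tΔY 2.0000
    t=0.5427 [x] (0,1) — stop
  → r_2 = 0.5427
beam 3: φ=45°, α=300°
  cosα=0.5000 sinα=-0.8660 | (1,1) | tMaxX 1.0600 tMaxY 0.8198 | tΔX 2.0000 tΔY 1.1547
    t=0.8198 [y] (1,0) — stop
  → r_3 = 0.8198
beam 4: φ=135°, α=30°
  cosα=0.8660 sinα=0.5000 | (1,1) | tMaxX 0.6120 tMaxY 0.5800 | tΔX 1.1547 tΔY 2.0000
    t=0.5800 [y] (1,2)
    t=0.6120 [x] (2,2)
    t=1.7667 [x] (3,2)
    t=2.5800 [y] (3,3)
    t=2.9214 [x] (4,3) — stop
  → r_4 = 2.9214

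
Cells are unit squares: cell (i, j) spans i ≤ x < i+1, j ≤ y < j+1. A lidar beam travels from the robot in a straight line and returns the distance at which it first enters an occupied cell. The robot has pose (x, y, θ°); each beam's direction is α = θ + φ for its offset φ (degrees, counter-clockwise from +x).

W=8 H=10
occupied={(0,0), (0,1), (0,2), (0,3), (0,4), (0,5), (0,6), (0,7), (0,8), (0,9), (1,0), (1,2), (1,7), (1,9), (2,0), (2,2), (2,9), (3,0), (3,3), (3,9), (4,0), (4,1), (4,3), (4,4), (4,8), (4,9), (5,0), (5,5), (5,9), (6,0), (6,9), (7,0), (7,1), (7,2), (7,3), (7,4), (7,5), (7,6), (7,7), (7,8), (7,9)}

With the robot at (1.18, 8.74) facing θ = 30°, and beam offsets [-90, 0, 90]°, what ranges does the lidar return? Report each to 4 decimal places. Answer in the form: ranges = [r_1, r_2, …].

ranges = [0.8545, 0.5200, 0.3002]

beam 1: φ=-90°, α=300°
  dir = (cos 300°, sin 300°) = (0.5000, -0.8660); from cell (1,8)
  next x-line at t=1.6400, next y-line at t=0.8545; Δt_x=2.0000, Δt_y=1.1547
    y: enter (1,7) at t=0.8545 ← occupied
  → r_1 = 0.8545
beam 2: φ=0°, α=30°
  dir = (cos 30°, sin 30°) = (0.8660, 0.5000); from cell (1,8)
  next x-line at t=0.9469, next y-line at t=0.5200; Δt_x=1.1547, Δt_y=2.0000
    y: enter (1,9) at t=0.5200 ← occupied
  → r_2 = 0.5200
beam 3: φ=90°, α=120°
  dir = (cos 120°, sin 120°) = (-0.5000, 0.8660); from cell (1,8)
  next x-line at t=0.3600, next y-line at t=0.3002; Δt_x=2.0000, Δt_y=1.1547
    y: enter (1,9) at t=0.3002 ← occupied
  → r_3 = 0.3002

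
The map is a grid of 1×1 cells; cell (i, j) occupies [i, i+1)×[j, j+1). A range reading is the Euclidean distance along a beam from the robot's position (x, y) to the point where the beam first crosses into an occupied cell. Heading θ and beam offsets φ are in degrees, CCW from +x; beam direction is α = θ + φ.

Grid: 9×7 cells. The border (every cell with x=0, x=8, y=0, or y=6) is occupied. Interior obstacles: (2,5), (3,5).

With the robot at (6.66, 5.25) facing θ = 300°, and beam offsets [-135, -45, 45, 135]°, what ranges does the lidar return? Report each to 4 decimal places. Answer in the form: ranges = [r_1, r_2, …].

beam 1: φ=-135°, α=165°
  d=(-0.9659,0.2588)  start (6,5)  tX=0.6833 tY=2.8978  stride 1/|dx|=1.0353 1/|dy|=3.8637
    cross x-line → (5,5), t=0.6833
    cross x-line → (4,5), t=1.7186
    cross x-line → (3,5), t=2.7538 (wall)
  → r_1 = 2.7538
beam 2: φ=-45°, α=255°
  d=(-0.2588,-0.9659)  start (6,5)  tX=2.5500 tY=0.2588  stride 1/|dx|=3.8637 1/|dy|=1.0353
    cross y-line → (6,4), t=0.2588
    cross y-line → (6,3), t=1.2941
    cross y-line → (6,2), t=2.3294
    cross x-line → (5,2), t=2.5500
    cross y-line → (5,1), t=3.3646
    cross y-line → (5,0), t=4.3999 (wall)
  → r_2 = 4.3999
beam 3: φ=45°, α=345°
  d=(0.9659,-0.2588)  start (6,5)  tX=0.3520 tY=0.9659  stride 1/|dx|=1.0353 1/|dy|=3.8637
    cross x-line → (7,5), t=0.3520
    cross y-line → (7,4), t=0.9659
    cross x-line → (8,4), t=1.3873 (wall)
  → r_3 = 1.3873
beam 4: φ=135°, α=75°
  d=(0.2588,0.9659)  start (6,5)  tX=1.3137 tY=0.7765  stride 1/|dx|=3.8637 1/|dy|=1.0353
    cross y-line → (6,6), t=0.7765 (wall)
  → r_4 = 0.7765

ranges = [2.7538, 4.3999, 1.3873, 0.7765]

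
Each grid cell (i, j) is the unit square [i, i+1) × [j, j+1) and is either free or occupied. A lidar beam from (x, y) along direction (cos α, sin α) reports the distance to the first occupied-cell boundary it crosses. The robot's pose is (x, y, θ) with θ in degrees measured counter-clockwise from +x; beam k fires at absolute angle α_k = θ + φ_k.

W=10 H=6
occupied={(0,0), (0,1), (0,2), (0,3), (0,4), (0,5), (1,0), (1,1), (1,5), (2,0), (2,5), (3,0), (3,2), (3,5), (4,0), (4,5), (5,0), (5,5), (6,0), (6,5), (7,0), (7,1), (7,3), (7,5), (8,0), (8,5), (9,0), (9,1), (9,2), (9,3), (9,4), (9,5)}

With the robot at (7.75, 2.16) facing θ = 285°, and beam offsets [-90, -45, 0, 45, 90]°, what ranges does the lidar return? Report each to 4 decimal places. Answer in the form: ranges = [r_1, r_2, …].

ranges = [0.6182, 0.1848, 0.1656, 1.4434, 1.2941]

beam 1: φ=-90°, α=195°
  cosα=-0.9659 sinα=-0.2588 | (7,2) | tMaxX 0.7765 tMaxY 0.6182 | tΔX 1.0353 tΔY 3.8637
    t=0.6182 [y] (7,1) — stop
  → r_1 = 0.6182
beam 2: φ=-45°, α=240°
  cosα=-0.5000 sinα=-0.8660 | (7,2) | tMaxX 1.5000 tMaxY 0.1848 | tΔX 2.0000 tΔY 1.1547
    t=0.1848 [y] (7,1) — stop
  → r_2 = 0.1848
beam 3: φ=0°, α=285°
  cosα=0.2588 sinα=-0.9659 | (7,2) | tMaxX 0.9659 tMaxY 0.1656 | tΔX 3.8637 tΔY 1.0353
    t=0.1656 [y] (7,1) — stop
  → r_3 = 0.1656
beam 4: φ=45°, α=330°
  cosα=0.8660 sinα=-0.5000 | (7,2) | tMaxX 0.2887 tMaxY 0.3200 | tΔX 1.1547 tΔY 2.0000
    t=0.2887 [x] (8,2)
    t=0.3200 [y] (8,1)
    t=1.4434 [x] (9,1) — stop
  → r_4 = 1.4434
beam 5: φ=90°, α=15°
  cosα=0.9659 sinα=0.2588 | (7,2) | tMaxX 0.2588 tMaxY 3.2455 | tΔX 1.0353 tΔY 3.8637
    t=0.2588 [x] (8,2)
    t=1.2941 [x] (9,2) — stop
  → r_5 = 1.2941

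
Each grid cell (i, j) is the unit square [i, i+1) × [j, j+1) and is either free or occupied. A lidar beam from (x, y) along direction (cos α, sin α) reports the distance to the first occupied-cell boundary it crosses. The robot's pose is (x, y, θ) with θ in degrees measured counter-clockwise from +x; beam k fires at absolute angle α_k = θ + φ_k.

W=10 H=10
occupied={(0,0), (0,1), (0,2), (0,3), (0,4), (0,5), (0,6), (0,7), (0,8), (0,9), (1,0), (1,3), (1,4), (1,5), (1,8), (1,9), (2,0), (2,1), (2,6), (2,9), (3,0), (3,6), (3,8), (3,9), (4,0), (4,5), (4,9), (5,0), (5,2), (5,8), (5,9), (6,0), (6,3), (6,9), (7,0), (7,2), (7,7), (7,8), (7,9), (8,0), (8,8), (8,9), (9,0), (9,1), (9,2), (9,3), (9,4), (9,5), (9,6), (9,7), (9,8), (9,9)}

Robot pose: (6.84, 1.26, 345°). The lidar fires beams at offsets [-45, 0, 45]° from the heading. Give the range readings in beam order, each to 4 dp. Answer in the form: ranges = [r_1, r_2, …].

beam 1: φ=-45°, α=300°
  cosα=0.5000 sinα=-0.8660 | (6,1) | tMaxX 0.3200 tMaxY 0.3002 | tΔX 2.0000 tΔY 1.1547
    t=0.3002 [y] (6,0) — stop
  → r_1 = 0.3002
beam 2: φ=0°, α=345°
  cosα=0.9659 sinα=-0.2588 | (6,1) | tMaxX 0.1656 tMaxY 1.0046 | tΔX 1.0353 tΔY 3.8637
    t=0.1656 [x] (7,1)
    t=1.0046 [y] (7,0) — stop
  → r_2 = 1.0046
beam 3: φ=45°, α=30°
  cosα=0.8660 sinα=0.5000 | (6,1) | tMaxX 0.1848 tMaxY 1.4800 | tΔX 1.1547 tΔY 2.0000
    t=0.1848 [x] (7,1)
    t=1.3395 [x] (8,1)
    t=1.4800 [y] (8,2)
    t=2.4942 [x] (9,2) — stop
  → r_3 = 2.4942

ranges = [0.3002, 1.0046, 2.4942]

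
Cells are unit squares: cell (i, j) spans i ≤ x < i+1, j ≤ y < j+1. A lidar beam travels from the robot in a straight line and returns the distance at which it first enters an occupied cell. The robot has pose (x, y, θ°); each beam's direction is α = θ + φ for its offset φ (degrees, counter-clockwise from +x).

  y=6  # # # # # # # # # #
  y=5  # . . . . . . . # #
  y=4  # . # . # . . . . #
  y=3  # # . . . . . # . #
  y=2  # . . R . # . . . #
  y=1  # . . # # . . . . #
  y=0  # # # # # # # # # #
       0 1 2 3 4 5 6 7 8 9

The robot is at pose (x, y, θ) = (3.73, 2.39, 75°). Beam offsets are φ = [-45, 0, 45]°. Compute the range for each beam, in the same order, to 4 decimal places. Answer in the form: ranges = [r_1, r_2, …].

beam 1: φ=-45°, α=30°
  dir = (cos 30°, sin 30°) = (0.8660, 0.5000); from cell (3,2)
  next x-line at t=0.3118, next y-line at t=1.2200; Δt_x=1.1547, Δt_y=2.0000
    x: enter (4,2) at t=0.3118
    y: enter (4,3) at t=1.2200
    x: enter (5,3) at t=1.4665
    x: enter (6,3) at t=2.6212
    y: enter (6,4) at t=3.2200
    x: enter (7,4) at t=3.7759
    x: enter (8,4) at t=4.9306
    y: enter (8,5) at t=5.2200 ← occupied
  → r_1 = 5.2200
beam 2: φ=0°, α=75°
  dir = (cos 75°, sin 75°) = (0.2588, 0.9659); from cell (3,2)
  next x-line at t=1.0432, next y-line at t=0.6315; Δt_x=3.8637, Δt_y=1.0353
    y: enter (3,3) at t=0.6315
    x: enter (4,3) at t=1.0432
    y: enter (4,4) at t=1.6668 ← occupied
  → r_2 = 1.6668
beam 3: φ=45°, α=120°
  dir = (cos 120°, sin 120°) = (-0.5000, 0.8660); from cell (3,2)
  next x-line at t=1.4600, next y-line at t=0.7044; Δt_x=2.0000, Δt_y=1.1547
    y: enter (3,3) at t=0.7044
    x: enter (2,3) at t=1.4600
    y: enter (2,4) at t=1.8591 ← occupied
  → r_3 = 1.8591

ranges = [5.2200, 1.6668, 1.8591]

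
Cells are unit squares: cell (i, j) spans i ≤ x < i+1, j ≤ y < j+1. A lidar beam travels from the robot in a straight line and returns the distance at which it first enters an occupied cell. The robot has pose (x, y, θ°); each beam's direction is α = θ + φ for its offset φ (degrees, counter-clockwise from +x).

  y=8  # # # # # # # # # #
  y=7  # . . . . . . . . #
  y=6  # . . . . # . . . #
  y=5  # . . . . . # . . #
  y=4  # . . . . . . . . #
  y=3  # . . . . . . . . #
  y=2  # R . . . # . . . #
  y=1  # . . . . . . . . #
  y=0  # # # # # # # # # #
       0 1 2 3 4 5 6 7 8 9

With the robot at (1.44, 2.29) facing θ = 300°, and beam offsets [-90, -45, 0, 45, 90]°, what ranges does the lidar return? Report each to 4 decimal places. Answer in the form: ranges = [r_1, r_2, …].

beam 1: φ=-90°, α=210°
  direction (-0.8660, -0.5000); cell (1,2); t to first gridline: x 0.5081, y 0.5800 (then +1.1547 / +2.0000)
    (0,2) via x @ 0.5081  # hit
  → r_1 = 0.5081
beam 2: φ=-45°, α=255°
  direction (-0.2588, -0.9659); cell (1,2); t to first gridline: x 1.7000, y 0.3002 (then +3.8637 / +1.0353)
    (1,1) via y @ 0.3002
    (1,0) via y @ 1.3355  # hit
  → r_2 = 1.3355
beam 3: φ=0°, α=300°
  direction (0.5000, -0.8660); cell (1,2); t to first gridline: x 1.1200, y 0.3349 (then +2.0000 / +1.1547)
    (1,1) via y @ 0.3349
    (2,1) via x @ 1.1200
    (2,0) via y @ 1.4896  # hit
  → r_3 = 1.4896
beam 4: φ=45°, α=345°
  direction (0.9659, -0.2588); cell (1,2); t to first gridline: x 0.5798, y 1.1205 (then +1.0353 / +3.8637)
    (2,2) via x @ 0.5798
    (2,1) via y @ 1.1205
    (3,1) via x @ 1.6150
    (4,1) via x @ 2.6503
    (5,1) via x @ 3.6856
    (6,1) via x @ 4.7209
    (6,0) via y @ 4.9842  # hit
  → r_4 = 4.9842
beam 5: φ=90°, α=30°
  direction (0.8660, 0.5000); cell (1,2); t to first gridline: x 0.6466, y 1.4200 (then +1.1547 / +2.0000)
    (2,2) via x @ 0.6466
    (2,3) via y @ 1.4200
    (3,3) via x @ 1.8013
    (4,3) via x @ 2.9560
    (4,4) via y @ 3.4200
    (5,4) via x @ 4.1107
    (6,4) via x @ 5.2654
    (6,5) via y @ 5.4200  # hit
  → r_5 = 5.4200

ranges = [0.5081, 1.3355, 1.4896, 4.9842, 5.4200]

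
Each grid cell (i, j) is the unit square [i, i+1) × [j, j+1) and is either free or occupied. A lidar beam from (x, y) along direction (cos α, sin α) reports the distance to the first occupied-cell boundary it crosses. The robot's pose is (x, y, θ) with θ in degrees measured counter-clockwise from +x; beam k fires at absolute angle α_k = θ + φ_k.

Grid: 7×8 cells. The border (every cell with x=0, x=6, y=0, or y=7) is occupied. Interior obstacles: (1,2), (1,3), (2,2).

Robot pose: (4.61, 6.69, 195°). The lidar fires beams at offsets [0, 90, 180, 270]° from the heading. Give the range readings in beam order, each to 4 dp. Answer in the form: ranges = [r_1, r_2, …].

beam 1: φ=0°, α=195°
  direction (-0.9659, -0.2588); cell (4,6); t to first gridline: x 0.6315, y 2.6660 (then +1.0353 / +3.8637)
    (3,6) via x @ 0.6315
    (2,6) via x @ 1.6668
    (2,5) via y @ 2.6660
    (1,5) via x @ 2.7021
    (0,5) via x @ 3.7373  # hit
  → r_1 = 3.7373
beam 2: φ=90°, α=285°
  direction (0.2588, -0.9659); cell (4,6); t to first gridline: x 1.5068, y 0.7143 (then +3.8637 / +1.0353)
    (4,5) via y @ 0.7143
    (5,5) via x @ 1.5068
    (5,4) via y @ 1.7496
    (5,3) via y @ 2.7849
    (5,2) via y @ 3.8202
    (5,1) via y @ 4.8554
    (6,1) via x @ 5.3705  # hit
  → r_2 = 5.3705
beam 3: φ=180°, α=15°
  direction (0.9659, 0.2588); cell (4,6); t to first gridline: x 0.4038, y 1.1977 (then +1.0353 / +3.8637)
    (5,6) via x @ 0.4038
    (5,7) via y @ 1.1977  # hit
  → r_3 = 1.1977
beam 4: φ=270°, α=105°
  direction (-0.2588, 0.9659); cell (4,6); t to first gridline: x 2.3569, y 0.3209 (then +3.8637 / +1.0353)
    (4,7) via y @ 0.3209  # hit
  → r_4 = 0.3209

ranges = [3.7373, 5.3705, 1.1977, 0.3209]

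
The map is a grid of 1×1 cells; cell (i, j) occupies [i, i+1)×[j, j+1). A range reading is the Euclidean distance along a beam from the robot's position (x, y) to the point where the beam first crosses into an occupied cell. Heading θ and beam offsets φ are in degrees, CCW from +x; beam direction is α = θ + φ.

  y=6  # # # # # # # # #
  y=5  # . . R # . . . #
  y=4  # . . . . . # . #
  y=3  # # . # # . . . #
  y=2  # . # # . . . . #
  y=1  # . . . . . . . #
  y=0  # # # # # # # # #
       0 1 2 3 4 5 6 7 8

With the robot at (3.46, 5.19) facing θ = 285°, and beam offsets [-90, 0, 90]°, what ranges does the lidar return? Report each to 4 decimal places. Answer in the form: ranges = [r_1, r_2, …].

beam 1: φ=-90°, α=195°
  d=(-0.9659,-0.2588)  start (3,5)  tX=0.4762 tY=0.7341  stride 1/|dx|=1.0353 1/|dy|=3.8637
    cross x-line → (2,5), t=0.4762
    cross y-line → (2,4), t=0.7341
    cross x-line → (1,4), t=1.5115
    cross x-line → (0,4), t=2.5468 (wall)
  → r_1 = 2.5468
beam 2: φ=0°, α=285°
  d=(0.2588,-0.9659)  start (3,5)  tX=2.0864 tY=0.1967  stride 1/|dx|=3.8637 1/|dy|=1.0353
    cross y-line → (3,4), t=0.1967
    cross y-line → (3,3), t=1.2320 (wall)
  → r_2 = 1.2320
beam 3: φ=90°, α=15°
  d=(0.9659,0.2588)  start (3,5)  tX=0.5590 tY=3.1296  stride 1/|dx|=1.0353 1/|dy|=3.8637
    cross x-line → (4,5), t=0.5590 (wall)
  → r_3 = 0.5590

ranges = [2.5468, 1.2320, 0.5590]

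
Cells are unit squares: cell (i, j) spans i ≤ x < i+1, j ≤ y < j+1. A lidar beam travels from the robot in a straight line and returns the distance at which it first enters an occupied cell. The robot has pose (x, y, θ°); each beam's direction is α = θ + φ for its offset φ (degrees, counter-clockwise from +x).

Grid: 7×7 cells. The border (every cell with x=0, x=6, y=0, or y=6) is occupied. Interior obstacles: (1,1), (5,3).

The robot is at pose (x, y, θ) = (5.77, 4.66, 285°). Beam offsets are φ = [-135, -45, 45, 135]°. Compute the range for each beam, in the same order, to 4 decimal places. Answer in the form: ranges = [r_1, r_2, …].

ranges = [2.6800, 0.7621, 0.2656, 0.4600]

beam 1: φ=-135°, α=150°
  d=(-0.8660,0.5000)  start (5,4)  tX=0.8891 tY=0.6800  stride 1/|dx|=1.1547 1/|dy|=2.0000
    cross y-line → (5,5), t=0.6800
    cross x-line → (4,5), t=0.8891
    cross x-line → (3,5), t=2.0438
    cross y-line → (3,6), t=2.6800 (wall)
  → r_1 = 2.6800
beam 2: φ=-45°, α=240°
  d=(-0.5000,-0.8660)  start (5,4)  tX=1.5400 tY=0.7621  stride 1/|dx|=2.0000 1/|dy|=1.1547
    cross y-line → (5,3), t=0.7621 (wall)
  → r_2 = 0.7621
beam 3: φ=45°, α=330°
  d=(0.8660,-0.5000)  start (5,4)  tX=0.2656 tY=1.3200  stride 1/|dx|=1.1547 1/|dy|=2.0000
    cross x-line → (6,4), t=0.2656 (wall)
  → r_3 = 0.2656
beam 4: φ=135°, α=60°
  d=(0.5000,0.8660)  start (5,4)  tX=0.4600 tY=0.3926  stride 1/|dx|=2.0000 1/|dy|=1.1547
    cross y-line → (5,5), t=0.3926
    cross x-line → (6,5), t=0.4600 (wall)
  → r_4 = 0.4600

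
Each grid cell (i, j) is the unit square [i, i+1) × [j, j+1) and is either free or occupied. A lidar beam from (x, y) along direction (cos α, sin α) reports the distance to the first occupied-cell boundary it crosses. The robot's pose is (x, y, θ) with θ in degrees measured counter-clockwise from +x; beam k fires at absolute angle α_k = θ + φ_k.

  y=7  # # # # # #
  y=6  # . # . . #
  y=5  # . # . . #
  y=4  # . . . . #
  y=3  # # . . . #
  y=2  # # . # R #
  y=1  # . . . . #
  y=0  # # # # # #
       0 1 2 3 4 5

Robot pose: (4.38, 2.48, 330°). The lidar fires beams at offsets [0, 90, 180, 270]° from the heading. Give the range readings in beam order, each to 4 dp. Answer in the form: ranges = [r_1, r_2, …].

beam 1: φ=0°, α=330°
  d=(0.8660,-0.5000)  start (4,2)  tX=0.7159 tY=0.9600  stride 1/|dx|=1.1547 1/|dy|=2.0000
    cross x-line → (5,2), t=0.7159 (wall)
  → r_1 = 0.7159
beam 2: φ=90°, α=60°
  d=(0.5000,0.8660)  start (4,2)  tX=1.2400 tY=0.6004  stride 1/|dx|=2.0000 1/|dy|=1.1547
    cross y-line → (4,3), t=0.6004
    cross x-line → (5,3), t=1.2400 (wall)
  → r_2 = 1.2400
beam 3: φ=180°, α=150°
  d=(-0.8660,0.5000)  start (4,2)  tX=0.4388 tY=1.0400  stride 1/|dx|=1.1547 1/|dy|=2.0000
    cross x-line → (3,2), t=0.4388 (wall)
  → r_3 = 0.4388
beam 4: φ=270°, α=240°
  d=(-0.5000,-0.8660)  start (4,2)  tX=0.7600 tY=0.5543  stride 1/|dx|=2.0000 1/|dy|=1.1547
    cross y-line → (4,1), t=0.5543
    cross x-line → (3,1), t=0.7600
    cross y-line → (3,0), t=1.7090 (wall)
  → r_4 = 1.7090

ranges = [0.7159, 1.2400, 0.4388, 1.7090]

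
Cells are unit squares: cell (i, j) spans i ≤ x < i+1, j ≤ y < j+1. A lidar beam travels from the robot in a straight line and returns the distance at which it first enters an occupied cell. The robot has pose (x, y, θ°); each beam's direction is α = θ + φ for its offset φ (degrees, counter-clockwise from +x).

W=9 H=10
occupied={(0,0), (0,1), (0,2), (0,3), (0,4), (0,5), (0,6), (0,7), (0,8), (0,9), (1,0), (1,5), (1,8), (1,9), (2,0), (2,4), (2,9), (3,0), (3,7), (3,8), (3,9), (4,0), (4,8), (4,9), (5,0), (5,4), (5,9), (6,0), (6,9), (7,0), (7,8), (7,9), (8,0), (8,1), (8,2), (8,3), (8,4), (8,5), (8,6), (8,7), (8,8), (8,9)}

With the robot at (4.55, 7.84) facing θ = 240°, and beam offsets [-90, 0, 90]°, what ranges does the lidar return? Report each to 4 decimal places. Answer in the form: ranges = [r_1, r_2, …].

ranges = [0.3200, 3.2793, 3.9837]

beam 1: φ=-90°, α=150°
  dir = (cos 150°, sin 150°) = (-0.8660, 0.5000); from cell (4,7)
  next x-line at t=0.6351, next y-line at t=0.3200; Δt_x=1.1547, Δt_y=2.0000
    y: enter (4,8) at t=0.3200 ← occupied
  → r_1 = 0.3200
beam 2: φ=0°, α=240°
  dir = (cos 240°, sin 240°) = (-0.5000, -0.8660); from cell (4,7)
  next x-line at t=1.1000, next y-line at t=0.9699; Δt_x=2.0000, Δt_y=1.1547
    y: enter (4,6) at t=0.9699
    x: enter (3,6) at t=1.1000
    y: enter (3,5) at t=2.1246
    x: enter (2,5) at t=3.1000
    y: enter (2,4) at t=3.2793 ← occupied
  → r_2 = 3.2793
beam 3: φ=90°, α=330°
  dir = (cos 330°, sin 330°) = (0.8660, -0.5000); from cell (4,7)
  next x-line at t=0.5196, next y-line at t=1.6800; Δt_x=1.1547, Δt_y=2.0000
    x: enter (5,7) at t=0.5196
    x: enter (6,7) at t=1.6743
    y: enter (6,6) at t=1.6800
    x: enter (7,6) at t=2.8290
    y: enter (7,5) at t=3.6800
    x: enter (8,5) at t=3.9837 ← occupied
  → r_3 = 3.9837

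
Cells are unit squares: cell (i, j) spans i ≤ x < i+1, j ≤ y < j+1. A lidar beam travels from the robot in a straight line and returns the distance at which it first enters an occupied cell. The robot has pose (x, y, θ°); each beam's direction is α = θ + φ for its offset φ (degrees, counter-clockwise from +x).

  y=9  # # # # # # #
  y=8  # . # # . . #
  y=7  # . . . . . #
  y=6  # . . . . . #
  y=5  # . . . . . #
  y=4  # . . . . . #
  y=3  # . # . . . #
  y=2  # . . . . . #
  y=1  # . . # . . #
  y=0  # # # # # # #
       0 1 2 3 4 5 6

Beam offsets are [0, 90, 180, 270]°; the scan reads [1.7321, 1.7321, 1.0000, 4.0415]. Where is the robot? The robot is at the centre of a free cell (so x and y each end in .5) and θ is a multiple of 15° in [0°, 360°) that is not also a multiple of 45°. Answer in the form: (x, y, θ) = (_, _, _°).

Candidates: 36 free-cell centres × 16 headings = 576 poses. Raycast each; keep the one whose scan matches to 4 dp.
  (1.5, 2.5, 330°): beam 2 = 1.0000 ≠ 1.7321 ✗
  (1.5, 3.5, 255°): beam 1 = 1.9319 ≠ 1.7321 ✗
  (4.5, 5.5, 210°): beam 1 = 4.0415 ≠ 1.7321 ✗
  (1.5, 1.5, 240°): beam 1 = 0.5774 ≠ 1.7321 ✗
  …
  (4.5, 7.5, 330°): r_1=1.7321, r_2=1.7321, r_3=1.0000, r_4=4.0415 — all match ✓
No second candidate reproduces the full scan.

(x, y, θ) = (4.5, 7.5, 330°)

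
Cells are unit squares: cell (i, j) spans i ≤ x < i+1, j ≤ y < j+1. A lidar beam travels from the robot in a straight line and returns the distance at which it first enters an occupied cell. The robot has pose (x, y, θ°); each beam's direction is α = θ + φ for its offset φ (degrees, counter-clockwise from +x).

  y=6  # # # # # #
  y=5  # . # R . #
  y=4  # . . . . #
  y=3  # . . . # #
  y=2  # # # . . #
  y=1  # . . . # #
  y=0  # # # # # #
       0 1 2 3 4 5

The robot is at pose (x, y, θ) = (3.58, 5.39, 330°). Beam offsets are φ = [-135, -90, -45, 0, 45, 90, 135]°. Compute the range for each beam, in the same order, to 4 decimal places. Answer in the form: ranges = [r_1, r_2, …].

beam 1: φ=-135°, α=195°
  d=(-0.9659,-0.2588)  start (3,5)  tX=0.6005 tY=1.5068  stride 1/|dx|=1.0353 1/|dy|=3.8637
    cross x-line → (2,5), t=0.6005 (wall)
  → r_1 = 0.6005
beam 2: φ=-90°, α=240°
  d=(-0.5000,-0.8660)  start (3,5)  tX=1.1600 tY=0.4503  stride 1/|dx|=2.0000 1/|dy|=1.1547
    cross y-line → (3,4), t=0.4503
    cross x-line → (2,4), t=1.1600
    cross y-line → (2,3), t=1.6050
    cross y-line → (2,2), t=2.7597 (wall)
  → r_2 = 2.7597
beam 3: φ=-45°, α=285°
  d=(0.2588,-0.9659)  start (3,5)  tX=1.6228 tY=0.4038  stride 1/|dx|=3.8637 1/|dy|=1.0353
    cross y-line → (3,4), t=0.4038
    cross y-line → (3,3), t=1.4390
    cross x-line → (4,3), t=1.6228 (wall)
  → r_3 = 1.6228
beam 4: φ=0°, α=330°
  d=(0.8660,-0.5000)  start (3,5)  tX=0.4850 tY=0.7800  stride 1/|dx|=1.1547 1/|dy|=2.0000
    cross x-line → (4,5), t=0.4850
    cross y-line → (4,4), t=0.7800
    cross x-line → (5,4), t=1.6397 (wall)
  → r_4 = 1.6397
beam 5: φ=45°, α=15°
  d=(0.9659,0.2588)  start (3,5)  tX=0.4348 tY=2.3569  stride 1/|dx|=1.0353 1/|dy|=3.8637
    cross x-line → (4,5), t=0.4348
    cross x-line → (5,5), t=1.4701 (wall)
  → r_5 = 1.4701
beam 6: φ=90°, α=60°
  d=(0.5000,0.8660)  start (3,5)  tX=0.8400 tY=0.7044  stride 1/|dx|=2.0000 1/|dy|=1.1547
    cross y-line → (3,6), t=0.7044 (wall)
  → r_6 = 0.7044
beam 7: φ=135°, α=105°
  d=(-0.2588,0.9659)  start (3,5)  tX=2.2409 tY=0.6315  stride 1/|dx|=3.8637 1/|dy|=1.0353
    cross y-line → (3,6), t=0.6315 (wall)
  → r_7 = 0.6315

ranges = [0.6005, 2.7597, 1.6228, 1.6397, 1.4701, 0.7044, 0.6315]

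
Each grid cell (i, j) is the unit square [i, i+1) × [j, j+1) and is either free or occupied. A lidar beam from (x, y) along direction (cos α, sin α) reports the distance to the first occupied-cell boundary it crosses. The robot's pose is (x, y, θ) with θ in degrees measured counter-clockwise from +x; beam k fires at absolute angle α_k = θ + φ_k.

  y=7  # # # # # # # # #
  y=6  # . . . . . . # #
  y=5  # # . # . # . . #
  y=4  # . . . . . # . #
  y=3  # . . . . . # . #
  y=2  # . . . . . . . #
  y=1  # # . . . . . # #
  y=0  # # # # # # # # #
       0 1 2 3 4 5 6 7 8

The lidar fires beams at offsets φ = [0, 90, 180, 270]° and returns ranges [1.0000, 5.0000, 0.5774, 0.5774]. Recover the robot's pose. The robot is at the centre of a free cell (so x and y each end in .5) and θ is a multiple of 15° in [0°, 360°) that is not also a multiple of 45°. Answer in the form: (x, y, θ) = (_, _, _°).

The pose lattice has 34·16 = 544 candidates. Test each by forward raycasting.
  (1.5, 6.5, 285°): beam 1 = 0.5176 ≠ 1.0000 ✗
  (7.5, 5.5, 75°): beam 1 = 0.5176 ≠ 1.0000 ✗
  (5.5, 1.5, 345°): beam 1 = 1.5529 ≠ 1.0000 ✗
  (7.5, 4.5, 240°): beam 2 = 0.5774 ≠ 5.0000 ✗
  …
  (2.5, 1.5, 330°): r_1=1.0000, r_2=5.0000, r_3=0.5774, r_4=0.5774 — all match ✓
Unique over the lattice → pose = (2.5, 1.5, 330°).

(x, y, θ) = (2.5, 1.5, 330°)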